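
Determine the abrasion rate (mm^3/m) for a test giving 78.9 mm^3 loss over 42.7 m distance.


Rate = volume_loss / distance
= 78.9 / 42.7
= 1.848 mm^3/m

1.848 mm^3/m


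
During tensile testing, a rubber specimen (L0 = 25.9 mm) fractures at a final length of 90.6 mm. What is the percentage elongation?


Elongation = (Lf - L0) / L0 * 100
= (90.6 - 25.9) / 25.9 * 100
= 64.7 / 25.9 * 100
= 249.8%

249.8%


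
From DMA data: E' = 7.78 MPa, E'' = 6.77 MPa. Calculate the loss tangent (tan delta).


tan delta = E'' / E'
= 6.77 / 7.78
= 0.8702

tan delta = 0.8702


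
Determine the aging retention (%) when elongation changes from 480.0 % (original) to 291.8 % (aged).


Retention = aged / original * 100
= 291.8 / 480.0 * 100
= 60.8%

60.8%


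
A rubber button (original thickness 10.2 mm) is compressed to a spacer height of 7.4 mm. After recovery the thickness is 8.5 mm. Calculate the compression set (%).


CS = (t0 - recovered) / (t0 - ts) * 100
= (10.2 - 8.5) / (10.2 - 7.4) * 100
= 1.7 / 2.8 * 100
= 60.7%

60.7%


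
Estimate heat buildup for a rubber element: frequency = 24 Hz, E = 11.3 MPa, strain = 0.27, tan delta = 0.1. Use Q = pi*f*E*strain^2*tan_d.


Q = pi * f * E * strain^2 * tan_d
= pi * 24 * 11.3 * 0.27^2 * 0.1
= pi * 24 * 11.3 * 0.0729 * 0.1
= 6.2111

Q = 6.2111


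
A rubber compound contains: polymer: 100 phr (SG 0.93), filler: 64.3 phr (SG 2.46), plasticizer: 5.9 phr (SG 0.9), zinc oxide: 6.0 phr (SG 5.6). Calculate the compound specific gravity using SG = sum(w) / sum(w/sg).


Sum of weights = 176.2
Volume contributions:
  polymer: 100/0.93 = 107.5269
  filler: 64.3/2.46 = 26.1382
  plasticizer: 5.9/0.9 = 6.5556
  zinc oxide: 6.0/5.6 = 1.0714
Sum of volumes = 141.2921
SG = 176.2 / 141.2921 = 1.247

SG = 1.247


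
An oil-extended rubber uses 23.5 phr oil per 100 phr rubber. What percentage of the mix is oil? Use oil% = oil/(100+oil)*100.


Oil % = oil / (100 + oil) * 100
= 23.5 / (100 + 23.5) * 100
= 23.5 / 123.5 * 100
= 19.03%

19.03%


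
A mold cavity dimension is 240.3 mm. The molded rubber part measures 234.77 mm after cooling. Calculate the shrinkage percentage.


Shrinkage = (mold - part) / mold * 100
= (240.3 - 234.77) / 240.3 * 100
= 5.53 / 240.3 * 100
= 2.3%

2.3%


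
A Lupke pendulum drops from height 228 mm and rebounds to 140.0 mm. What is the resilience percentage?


Resilience = h_rebound / h_drop * 100
= 140.0 / 228 * 100
= 61.4%

61.4%


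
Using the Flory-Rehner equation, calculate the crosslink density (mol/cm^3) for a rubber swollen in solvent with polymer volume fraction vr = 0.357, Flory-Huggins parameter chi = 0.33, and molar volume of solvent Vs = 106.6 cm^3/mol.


ln(1 - vr) = ln(1 - 0.357) = -0.4416
Numerator = -((-0.4416) + 0.357 + 0.33 * 0.357^2) = 0.0426
Denominator = 106.6 * (0.357^(1/3) - 0.357/2) = 56.5936
nu = 0.0426 / 56.5936 = 7.5189e-04 mol/cm^3

7.5189e-04 mol/cm^3


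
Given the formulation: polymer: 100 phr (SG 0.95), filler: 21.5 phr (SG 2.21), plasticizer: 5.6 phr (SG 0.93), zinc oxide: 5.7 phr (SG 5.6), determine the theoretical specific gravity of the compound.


Sum of weights = 132.8
Volume contributions:
  polymer: 100/0.95 = 105.2632
  filler: 21.5/2.21 = 9.7285
  plasticizer: 5.6/0.93 = 6.0215
  zinc oxide: 5.7/5.6 = 1.0179
Sum of volumes = 122.0310
SG = 132.8 / 122.0310 = 1.088

SG = 1.088


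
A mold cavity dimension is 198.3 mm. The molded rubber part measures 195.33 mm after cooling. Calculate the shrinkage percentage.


Shrinkage = (mold - part) / mold * 100
= (198.3 - 195.33) / 198.3 * 100
= 2.97 / 198.3 * 100
= 1.5%

1.5%


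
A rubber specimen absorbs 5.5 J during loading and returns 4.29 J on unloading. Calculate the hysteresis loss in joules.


Hysteresis loss = loading - unloading
= 5.5 - 4.29
= 1.21 J

1.21 J


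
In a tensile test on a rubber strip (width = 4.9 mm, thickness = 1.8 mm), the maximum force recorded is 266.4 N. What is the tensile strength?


Area = width * thickness = 4.9 * 1.8 = 8.82 mm^2
TS = force / area = 266.4 / 8.82 = 30.2 MPa

30.2 MPa


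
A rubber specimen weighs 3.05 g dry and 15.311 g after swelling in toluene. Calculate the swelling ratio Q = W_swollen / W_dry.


Q = W_swollen / W_dry
Q = 15.311 / 3.05
Q = 5.02

Q = 5.02


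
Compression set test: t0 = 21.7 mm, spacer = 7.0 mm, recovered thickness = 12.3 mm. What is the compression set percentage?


CS = (t0 - recovered) / (t0 - ts) * 100
= (21.7 - 12.3) / (21.7 - 7.0) * 100
= 9.4 / 14.7 * 100
= 63.9%

63.9%


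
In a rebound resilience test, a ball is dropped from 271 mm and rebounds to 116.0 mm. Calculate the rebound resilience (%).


Resilience = h_rebound / h_drop * 100
= 116.0 / 271 * 100
= 42.8%

42.8%


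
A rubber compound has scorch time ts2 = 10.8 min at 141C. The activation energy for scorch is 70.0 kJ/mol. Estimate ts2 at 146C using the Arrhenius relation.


Convert temperatures: T1 = 141 + 273.15 = 414.15 K, T2 = 146 + 273.15 = 419.15 K
ts2_new = 10.8 * exp(70000 / 8.314 * (1/419.15 - 1/414.15))
1/T2 - 1/T1 = -2.8803e-05
ts2_new = 8.47 min

8.47 min


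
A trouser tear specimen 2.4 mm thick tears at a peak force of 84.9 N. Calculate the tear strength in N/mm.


Tear strength = force / thickness
= 84.9 / 2.4
= 35.38 N/mm

35.38 N/mm


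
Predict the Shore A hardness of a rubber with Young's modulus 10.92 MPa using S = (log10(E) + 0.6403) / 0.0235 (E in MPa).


log10(E) = 0.0235*S - 0.6403  =>  S = (log10(E) + 0.6403) / 0.0235
log10(10.92) = 1.038223
S = (1.038223 + 0.6403) / 0.0235 = 1.678523 / 0.0235
S = 71.4

Shore A = 71.4


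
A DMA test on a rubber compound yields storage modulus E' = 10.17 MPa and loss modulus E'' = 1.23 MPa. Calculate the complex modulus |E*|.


|E*| = sqrt(E'^2 + E''^2)
= sqrt(10.17^2 + 1.23^2)
= sqrt(103.4289 + 1.5129)
= 10.244 MPa

10.244 MPa


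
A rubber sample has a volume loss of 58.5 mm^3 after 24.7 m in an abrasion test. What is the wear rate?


Rate = volume_loss / distance
= 58.5 / 24.7
= 2.368 mm^3/m

2.368 mm^3/m


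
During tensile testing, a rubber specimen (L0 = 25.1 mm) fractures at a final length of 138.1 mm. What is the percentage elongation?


Elongation = (Lf - L0) / L0 * 100
= (138.1 - 25.1) / 25.1 * 100
= 113.0 / 25.1 * 100
= 450.2%

450.2%


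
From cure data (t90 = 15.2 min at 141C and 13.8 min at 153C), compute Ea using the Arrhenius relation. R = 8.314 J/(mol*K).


T1 = 414.15 K, T2 = 426.15 K
1/T1 - 1/T2 = 6.7993e-05
ln(t1/t2) = ln(15.2/13.8) = 0.0966
Ea = 8.314 * 0.0966 / 6.7993e-05 = 11815.3527 J/mol
Ea = 11.82 kJ/mol

11.82 kJ/mol


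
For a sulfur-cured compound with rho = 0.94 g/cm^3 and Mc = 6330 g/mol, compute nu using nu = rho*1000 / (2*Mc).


nu = rho * 1000 / (2 * Mc)
nu = 0.94 * 1000 / (2 * 6330)
nu = 940.0 / 12660
nu = 0.0742 mol/L

0.0742 mol/L


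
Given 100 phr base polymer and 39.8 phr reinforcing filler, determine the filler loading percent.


Filler % = filler / (rubber + filler) * 100
= 39.8 / (100 + 39.8) * 100
= 39.8 / 139.8 * 100
= 28.47%

28.47%


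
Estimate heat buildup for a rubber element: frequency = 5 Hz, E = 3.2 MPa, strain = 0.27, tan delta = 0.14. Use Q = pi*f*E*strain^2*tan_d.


Q = pi * f * E * strain^2 * tan_d
= pi * 5 * 3.2 * 0.27^2 * 0.14
= pi * 5 * 3.2 * 0.0729 * 0.14
= 0.5130

Q = 0.5130


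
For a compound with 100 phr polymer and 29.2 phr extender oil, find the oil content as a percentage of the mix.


Oil % = oil / (100 + oil) * 100
= 29.2 / (100 + 29.2) * 100
= 29.2 / 129.2 * 100
= 22.6%

22.6%


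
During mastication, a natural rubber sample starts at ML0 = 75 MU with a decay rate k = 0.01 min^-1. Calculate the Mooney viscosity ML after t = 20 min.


ML = ML0 * exp(-k * t)
ML = 75 * exp(-0.01 * 20)
ML = 75 * 0.8187
ML = 61.4 MU

61.4 MU


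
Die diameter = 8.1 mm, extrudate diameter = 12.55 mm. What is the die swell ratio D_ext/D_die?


Die swell ratio = D_extrudate / D_die
= 12.55 / 8.1
= 1.549

Die swell = 1.549


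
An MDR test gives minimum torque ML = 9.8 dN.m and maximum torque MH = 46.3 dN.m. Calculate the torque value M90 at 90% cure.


M90 = ML + 0.9 * (MH - ML)
M90 = 9.8 + 0.9 * (46.3 - 9.8)
M90 = 9.8 + 0.9 * 36.5
M90 = 42.65 dN.m

42.65 dN.m


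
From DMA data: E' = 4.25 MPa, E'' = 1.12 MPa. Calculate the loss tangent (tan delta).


tan delta = E'' / E'
= 1.12 / 4.25
= 0.2635

tan delta = 0.2635


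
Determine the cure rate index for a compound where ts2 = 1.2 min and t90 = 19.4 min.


CRI = 100 / (t90 - ts2)
= 100 / (19.4 - 1.2)
= 100 / 18.2
= 5.49 min^-1

5.49 min^-1


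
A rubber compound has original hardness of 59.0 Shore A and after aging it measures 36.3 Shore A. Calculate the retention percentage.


Retention = aged / original * 100
= 36.3 / 59.0 * 100
= 61.5%

61.5%


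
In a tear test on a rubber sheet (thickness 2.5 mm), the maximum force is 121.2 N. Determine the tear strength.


Tear strength = force / thickness
= 121.2 / 2.5
= 48.48 N/mm

48.48 N/mm


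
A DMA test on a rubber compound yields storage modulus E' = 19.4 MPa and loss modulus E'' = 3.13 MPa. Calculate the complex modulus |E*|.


|E*| = sqrt(E'^2 + E''^2)
= sqrt(19.4^2 + 3.13^2)
= sqrt(376.3600 + 9.7969)
= 19.651 MPa

19.651 MPa


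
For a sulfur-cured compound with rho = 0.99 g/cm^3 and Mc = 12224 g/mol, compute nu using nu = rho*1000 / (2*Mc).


nu = rho * 1000 / (2 * Mc)
nu = 0.99 * 1000 / (2 * 12224)
nu = 990.0 / 24448
nu = 0.0405 mol/L

0.0405 mol/L


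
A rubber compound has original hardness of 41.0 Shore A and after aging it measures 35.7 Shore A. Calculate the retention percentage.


Retention = aged / original * 100
= 35.7 / 41.0 * 100
= 87.1%

87.1%


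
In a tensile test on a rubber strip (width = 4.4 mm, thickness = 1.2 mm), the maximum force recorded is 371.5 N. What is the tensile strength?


Area = width * thickness = 4.4 * 1.2 = 5.28 mm^2
TS = force / area = 371.5 / 5.28 = 70.36 MPa

70.36 MPa


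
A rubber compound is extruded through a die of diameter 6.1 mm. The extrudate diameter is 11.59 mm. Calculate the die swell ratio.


Die swell ratio = D_extrudate / D_die
= 11.59 / 6.1
= 1.9

Die swell = 1.9


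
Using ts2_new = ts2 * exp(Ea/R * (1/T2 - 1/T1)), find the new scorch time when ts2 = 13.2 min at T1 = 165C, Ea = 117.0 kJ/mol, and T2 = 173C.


Convert temperatures: T1 = 165 + 273.15 = 438.15 K, T2 = 173 + 273.15 = 446.15 K
ts2_new = 13.2 * exp(117000 / 8.314 * (1/446.15 - 1/438.15))
1/T2 - 1/T1 = -4.0925e-05
ts2_new = 7.42 min

7.42 min


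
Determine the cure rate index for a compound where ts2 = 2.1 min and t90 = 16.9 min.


CRI = 100 / (t90 - ts2)
= 100 / (16.9 - 2.1)
= 100 / 14.8
= 6.76 min^-1

6.76 min^-1


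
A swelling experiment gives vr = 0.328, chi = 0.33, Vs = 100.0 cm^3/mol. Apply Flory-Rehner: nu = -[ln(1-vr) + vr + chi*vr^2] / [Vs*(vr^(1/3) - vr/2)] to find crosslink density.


ln(1 - vr) = ln(1 - 0.328) = -0.3975
Numerator = -((-0.3975) + 0.328 + 0.33 * 0.328^2) = 0.0340
Denominator = 100.0 * (0.328^(1/3) - 0.328/2) = 52.5643
nu = 0.0340 / 52.5643 = 6.4672e-04 mol/cm^3

6.4672e-04 mol/cm^3


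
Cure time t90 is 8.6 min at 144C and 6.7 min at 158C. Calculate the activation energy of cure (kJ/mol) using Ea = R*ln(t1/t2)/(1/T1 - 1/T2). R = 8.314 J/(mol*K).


T1 = 417.15 K, T2 = 431.15 K
1/T1 - 1/T2 = 7.7841e-05
ln(t1/t2) = ln(8.6/6.7) = 0.2497
Ea = 8.314 * 0.2497 / 7.7841e-05 = 26665.0455 J/mol
Ea = 26.67 kJ/mol

26.67 kJ/mol


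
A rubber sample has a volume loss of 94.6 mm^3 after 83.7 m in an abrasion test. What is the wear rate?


Rate = volume_loss / distance
= 94.6 / 83.7
= 1.13 mm^3/m

1.13 mm^3/m


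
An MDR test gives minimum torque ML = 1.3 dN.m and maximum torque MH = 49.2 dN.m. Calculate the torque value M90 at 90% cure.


M90 = ML + 0.9 * (MH - ML)
M90 = 1.3 + 0.9 * (49.2 - 1.3)
M90 = 1.3 + 0.9 * 47.9
M90 = 44.41 dN.m

44.41 dN.m


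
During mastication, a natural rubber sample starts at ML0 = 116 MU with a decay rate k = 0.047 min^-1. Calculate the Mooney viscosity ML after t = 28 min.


ML = ML0 * exp(-k * t)
ML = 116 * exp(-0.047 * 28)
ML = 116 * 0.2682
ML = 31.11 MU

31.11 MU


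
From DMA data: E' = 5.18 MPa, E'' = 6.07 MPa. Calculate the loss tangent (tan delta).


tan delta = E'' / E'
= 6.07 / 5.18
= 1.1718

tan delta = 1.1718


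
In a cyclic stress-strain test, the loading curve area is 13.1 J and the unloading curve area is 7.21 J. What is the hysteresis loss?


Hysteresis loss = loading - unloading
= 13.1 - 7.21
= 5.89 J

5.89 J


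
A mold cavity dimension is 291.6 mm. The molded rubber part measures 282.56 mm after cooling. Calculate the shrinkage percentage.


Shrinkage = (mold - part) / mold * 100
= (291.6 - 282.56) / 291.6 * 100
= 9.04 / 291.6 * 100
= 3.1%

3.1%


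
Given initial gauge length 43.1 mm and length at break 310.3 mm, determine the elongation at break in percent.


Elongation = (Lf - L0) / L0 * 100
= (310.3 - 43.1) / 43.1 * 100
= 267.2 / 43.1 * 100
= 620.0%

620.0%


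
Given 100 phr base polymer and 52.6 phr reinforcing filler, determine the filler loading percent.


Filler % = filler / (rubber + filler) * 100
= 52.6 / (100 + 52.6) * 100
= 52.6 / 152.6 * 100
= 34.47%

34.47%


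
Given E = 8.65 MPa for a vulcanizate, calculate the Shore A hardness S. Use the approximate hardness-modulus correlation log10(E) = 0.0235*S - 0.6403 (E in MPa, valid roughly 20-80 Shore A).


log10(E) = 0.0235*S - 0.6403  =>  S = (log10(E) + 0.6403) / 0.0235
log10(8.65) = 0.937016
S = (0.937016 + 0.6403) / 0.0235 = 1.577316 / 0.0235
S = 67.1

Shore A = 67.1


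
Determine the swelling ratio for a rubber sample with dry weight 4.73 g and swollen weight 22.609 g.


Q = W_swollen / W_dry
Q = 22.609 / 4.73
Q = 4.78

Q = 4.78


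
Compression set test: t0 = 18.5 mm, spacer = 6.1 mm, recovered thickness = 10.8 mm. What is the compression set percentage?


CS = (t0 - recovered) / (t0 - ts) * 100
= (18.5 - 10.8) / (18.5 - 6.1) * 100
= 7.7 / 12.4 * 100
= 62.1%

62.1%


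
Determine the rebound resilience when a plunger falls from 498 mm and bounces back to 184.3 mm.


Resilience = h_rebound / h_drop * 100
= 184.3 / 498 * 100
= 37.0%

37.0%


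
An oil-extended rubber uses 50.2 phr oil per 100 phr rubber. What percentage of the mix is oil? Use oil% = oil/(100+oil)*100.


Oil % = oil / (100 + oil) * 100
= 50.2 / (100 + 50.2) * 100
= 50.2 / 150.2 * 100
= 33.42%

33.42%


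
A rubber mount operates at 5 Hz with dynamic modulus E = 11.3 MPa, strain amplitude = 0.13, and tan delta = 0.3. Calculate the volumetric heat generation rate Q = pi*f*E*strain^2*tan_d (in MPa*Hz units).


Q = pi * f * E * strain^2 * tan_d
= pi * 5 * 11.3 * 0.13^2 * 0.3
= pi * 5 * 11.3 * 0.0169 * 0.3
= 0.8999

Q = 0.8999


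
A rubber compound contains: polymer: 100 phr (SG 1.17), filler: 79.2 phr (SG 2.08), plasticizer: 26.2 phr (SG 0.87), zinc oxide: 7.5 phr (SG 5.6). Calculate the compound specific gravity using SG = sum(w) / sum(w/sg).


Sum of weights = 212.9
Volume contributions:
  polymer: 100/1.17 = 85.4701
  filler: 79.2/2.08 = 38.0769
  plasticizer: 26.2/0.87 = 30.1149
  zinc oxide: 7.5/5.6 = 1.3393
Sum of volumes = 155.0012
SG = 212.9 / 155.0012 = 1.374

SG = 1.374


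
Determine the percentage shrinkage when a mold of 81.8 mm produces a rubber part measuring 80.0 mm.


Shrinkage = (mold - part) / mold * 100
= (81.8 - 80.0) / 81.8 * 100
= 1.8 / 81.8 * 100
= 2.2%

2.2%


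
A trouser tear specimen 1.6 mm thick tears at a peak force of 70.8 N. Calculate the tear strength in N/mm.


Tear strength = force / thickness
= 70.8 / 1.6
= 44.25 N/mm

44.25 N/mm


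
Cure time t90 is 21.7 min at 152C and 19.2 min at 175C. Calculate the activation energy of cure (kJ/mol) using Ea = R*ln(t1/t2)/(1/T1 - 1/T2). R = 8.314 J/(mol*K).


T1 = 425.15 K, T2 = 448.15 K
1/T1 - 1/T2 = 1.2072e-04
ln(t1/t2) = ln(21.7/19.2) = 0.1224
Ea = 8.314 * 0.1224 / 1.2072e-04 = 8430.1678 J/mol
Ea = 8.43 kJ/mol

8.43 kJ/mol


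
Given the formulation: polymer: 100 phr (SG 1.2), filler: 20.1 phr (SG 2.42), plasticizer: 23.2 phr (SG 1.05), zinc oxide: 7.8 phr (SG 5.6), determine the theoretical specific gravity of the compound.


Sum of weights = 151.1
Volume contributions:
  polymer: 100/1.2 = 83.3333
  filler: 20.1/2.42 = 8.3058
  plasticizer: 23.2/1.05 = 22.0952
  zinc oxide: 7.8/5.6 = 1.3929
Sum of volumes = 115.1272
SG = 151.1 / 115.1272 = 1.312

SG = 1.312


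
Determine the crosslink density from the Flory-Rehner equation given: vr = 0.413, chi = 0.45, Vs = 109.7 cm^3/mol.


ln(1 - vr) = ln(1 - 0.413) = -0.5327
Numerator = -((-0.5327) + 0.413 + 0.45 * 0.413^2) = 0.0430
Denominator = 109.7 * (0.413^(1/3) - 0.413/2) = 59.0409
nu = 0.0430 / 59.0409 = 7.2788e-04 mol/cm^3

7.2788e-04 mol/cm^3


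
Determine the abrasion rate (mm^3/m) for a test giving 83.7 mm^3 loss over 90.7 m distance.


Rate = volume_loss / distance
= 83.7 / 90.7
= 0.923 mm^3/m

0.923 mm^3/m


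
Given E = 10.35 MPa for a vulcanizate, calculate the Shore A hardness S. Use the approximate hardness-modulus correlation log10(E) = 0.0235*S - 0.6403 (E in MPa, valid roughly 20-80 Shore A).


log10(E) = 0.0235*S - 0.6403  =>  S = (log10(E) + 0.6403) / 0.0235
log10(10.35) = 1.014940
S = (1.014940 + 0.6403) / 0.0235 = 1.655240 / 0.0235
S = 70.4

Shore A = 70.4


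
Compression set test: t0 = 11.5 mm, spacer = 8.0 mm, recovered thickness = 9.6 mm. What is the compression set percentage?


CS = (t0 - recovered) / (t0 - ts) * 100
= (11.5 - 9.6) / (11.5 - 8.0) * 100
= 1.9 / 3.5 * 100
= 54.3%

54.3%


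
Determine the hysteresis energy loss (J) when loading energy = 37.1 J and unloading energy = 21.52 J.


Hysteresis loss = loading - unloading
= 37.1 - 21.52
= 15.58 J

15.58 J


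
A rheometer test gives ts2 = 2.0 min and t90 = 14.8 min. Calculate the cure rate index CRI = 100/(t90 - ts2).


CRI = 100 / (t90 - ts2)
= 100 / (14.8 - 2.0)
= 100 / 12.8
= 7.81 min^-1

7.81 min^-1


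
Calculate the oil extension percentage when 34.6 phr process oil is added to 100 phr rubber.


Oil % = oil / (100 + oil) * 100
= 34.6 / (100 + 34.6) * 100
= 34.6 / 134.6 * 100
= 25.71%

25.71%


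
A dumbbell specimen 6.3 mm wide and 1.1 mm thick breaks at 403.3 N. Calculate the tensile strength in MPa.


Area = width * thickness = 6.3 * 1.1 = 6.93 mm^2
TS = force / area = 403.3 / 6.93 = 58.2 MPa

58.2 MPa


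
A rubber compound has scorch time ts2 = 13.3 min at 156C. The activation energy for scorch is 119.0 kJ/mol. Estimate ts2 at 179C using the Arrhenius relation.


Convert temperatures: T1 = 156 + 273.15 = 429.15 K, T2 = 179 + 273.15 = 452.15 K
ts2_new = 13.3 * exp(119000 / 8.314 * (1/452.15 - 1/429.15))
1/T2 - 1/T1 = -1.1853e-04
ts2_new = 2.44 min

2.44 min


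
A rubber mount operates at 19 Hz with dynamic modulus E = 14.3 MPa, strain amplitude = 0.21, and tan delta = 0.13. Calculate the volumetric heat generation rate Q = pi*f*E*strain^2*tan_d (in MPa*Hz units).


Q = pi * f * E * strain^2 * tan_d
= pi * 19 * 14.3 * 0.21^2 * 0.13
= pi * 19 * 14.3 * 0.0441 * 0.13
= 4.8935

Q = 4.8935


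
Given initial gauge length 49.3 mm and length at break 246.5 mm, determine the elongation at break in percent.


Elongation = (Lf - L0) / L0 * 100
= (246.5 - 49.3) / 49.3 * 100
= 197.2 / 49.3 * 100
= 400.0%

400.0%


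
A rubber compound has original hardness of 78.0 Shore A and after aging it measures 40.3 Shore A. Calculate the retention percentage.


Retention = aged / original * 100
= 40.3 / 78.0 * 100
= 51.7%

51.7%


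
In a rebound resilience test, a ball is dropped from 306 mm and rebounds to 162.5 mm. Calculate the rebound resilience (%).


Resilience = h_rebound / h_drop * 100
= 162.5 / 306 * 100
= 53.1%

53.1%


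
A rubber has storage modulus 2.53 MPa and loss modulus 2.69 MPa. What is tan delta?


tan delta = E'' / E'
= 2.69 / 2.53
= 1.0632

tan delta = 1.0632


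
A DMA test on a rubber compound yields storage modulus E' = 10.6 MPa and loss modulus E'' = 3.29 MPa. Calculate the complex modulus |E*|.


|E*| = sqrt(E'^2 + E''^2)
= sqrt(10.6^2 + 3.29^2)
= sqrt(112.3600 + 10.8241)
= 11.099 MPa

11.099 MPa


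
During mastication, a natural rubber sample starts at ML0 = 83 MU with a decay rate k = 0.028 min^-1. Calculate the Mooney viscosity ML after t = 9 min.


ML = ML0 * exp(-k * t)
ML = 83 * exp(-0.028 * 9)
ML = 83 * 0.7772
ML = 64.51 MU

64.51 MU


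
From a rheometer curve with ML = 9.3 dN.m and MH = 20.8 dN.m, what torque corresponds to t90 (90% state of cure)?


M90 = ML + 0.9 * (MH - ML)
M90 = 9.3 + 0.9 * (20.8 - 9.3)
M90 = 9.3 + 0.9 * 11.5
M90 = 19.65 dN.m

19.65 dN.m


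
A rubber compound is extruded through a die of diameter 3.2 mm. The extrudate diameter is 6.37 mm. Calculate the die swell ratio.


Die swell ratio = D_extrudate / D_die
= 6.37 / 3.2
= 1.991

Die swell = 1.991


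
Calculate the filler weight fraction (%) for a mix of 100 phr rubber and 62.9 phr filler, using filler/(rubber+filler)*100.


Filler % = filler / (rubber + filler) * 100
= 62.9 / (100 + 62.9) * 100
= 62.9 / 162.9 * 100
= 38.61%

38.61%


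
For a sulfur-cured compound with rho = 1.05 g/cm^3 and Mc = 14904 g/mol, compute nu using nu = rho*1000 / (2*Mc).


nu = rho * 1000 / (2 * Mc)
nu = 1.05 * 1000 / (2 * 14904)
nu = 1050.0 / 29808
nu = 0.0352 mol/L

0.0352 mol/L


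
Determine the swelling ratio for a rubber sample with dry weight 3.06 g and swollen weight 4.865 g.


Q = W_swollen / W_dry
Q = 4.865 / 3.06
Q = 1.59

Q = 1.59


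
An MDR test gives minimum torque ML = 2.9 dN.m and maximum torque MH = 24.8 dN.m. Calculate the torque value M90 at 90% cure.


M90 = ML + 0.9 * (MH - ML)
M90 = 2.9 + 0.9 * (24.8 - 2.9)
M90 = 2.9 + 0.9 * 21.9
M90 = 22.61 dN.m

22.61 dN.m


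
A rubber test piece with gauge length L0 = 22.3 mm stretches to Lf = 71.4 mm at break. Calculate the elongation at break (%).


Elongation = (Lf - L0) / L0 * 100
= (71.4 - 22.3) / 22.3 * 100
= 49.1 / 22.3 * 100
= 220.2%

220.2%


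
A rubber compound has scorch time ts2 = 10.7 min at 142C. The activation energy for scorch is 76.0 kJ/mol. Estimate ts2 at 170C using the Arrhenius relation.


Convert temperatures: T1 = 142 + 273.15 = 415.15 K, T2 = 170 + 273.15 = 443.15 K
ts2_new = 10.7 * exp(76000 / 8.314 * (1/443.15 - 1/415.15))
1/T2 - 1/T1 = -1.5220e-04
ts2_new = 2.66 min

2.66 min


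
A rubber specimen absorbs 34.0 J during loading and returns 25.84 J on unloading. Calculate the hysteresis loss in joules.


Hysteresis loss = loading - unloading
= 34.0 - 25.84
= 8.16 J

8.16 J


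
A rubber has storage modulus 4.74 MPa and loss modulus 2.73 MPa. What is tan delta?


tan delta = E'' / E'
= 2.73 / 4.74
= 0.5759

tan delta = 0.5759


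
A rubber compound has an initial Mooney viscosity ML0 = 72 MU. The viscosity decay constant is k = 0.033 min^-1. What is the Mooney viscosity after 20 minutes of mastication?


ML = ML0 * exp(-k * t)
ML = 72 * exp(-0.033 * 20)
ML = 72 * 0.5169
ML = 37.21 MU

37.21 MU


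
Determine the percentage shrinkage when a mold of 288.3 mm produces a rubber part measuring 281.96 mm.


Shrinkage = (mold - part) / mold * 100
= (288.3 - 281.96) / 288.3 * 100
= 6.34 / 288.3 * 100
= 2.2%

2.2%


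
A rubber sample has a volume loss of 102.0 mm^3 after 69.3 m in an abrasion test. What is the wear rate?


Rate = volume_loss / distance
= 102.0 / 69.3
= 1.472 mm^3/m

1.472 mm^3/m


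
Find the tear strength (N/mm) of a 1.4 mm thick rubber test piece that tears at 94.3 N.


Tear strength = force / thickness
= 94.3 / 1.4
= 67.36 N/mm

67.36 N/mm


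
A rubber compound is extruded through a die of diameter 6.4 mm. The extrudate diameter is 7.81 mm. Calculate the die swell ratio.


Die swell ratio = D_extrudate / D_die
= 7.81 / 6.4
= 1.22

Die swell = 1.22


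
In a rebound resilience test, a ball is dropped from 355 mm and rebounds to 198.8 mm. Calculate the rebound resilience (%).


Resilience = h_rebound / h_drop * 100
= 198.8 / 355 * 100
= 56.0%

56.0%


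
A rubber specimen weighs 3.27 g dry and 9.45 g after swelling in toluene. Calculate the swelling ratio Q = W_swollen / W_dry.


Q = W_swollen / W_dry
Q = 9.45 / 3.27
Q = 2.89

Q = 2.89


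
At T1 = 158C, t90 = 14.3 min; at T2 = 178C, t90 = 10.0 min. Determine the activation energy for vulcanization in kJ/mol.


T1 = 431.15 K, T2 = 451.15 K
1/T1 - 1/T2 = 1.0282e-04
ln(t1/t2) = ln(14.3/10.0) = 0.3577
Ea = 8.314 * 0.3577 / 1.0282e-04 = 28921.2652 J/mol
Ea = 28.92 kJ/mol

28.92 kJ/mol


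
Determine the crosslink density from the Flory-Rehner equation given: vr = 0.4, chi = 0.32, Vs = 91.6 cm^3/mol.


ln(1 - vr) = ln(1 - 0.4) = -0.5108
Numerator = -((-0.5108) + 0.4 + 0.32 * 0.4^2) = 0.0596
Denominator = 91.6 * (0.4^(1/3) - 0.4/2) = 49.1715
nu = 0.0596 / 49.1715 = 0.0012 mol/cm^3

0.0012 mol/cm^3


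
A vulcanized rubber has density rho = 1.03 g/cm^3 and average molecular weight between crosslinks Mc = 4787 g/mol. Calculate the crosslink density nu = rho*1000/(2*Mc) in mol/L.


nu = rho * 1000 / (2 * Mc)
nu = 1.03 * 1000 / (2 * 4787)
nu = 1030.0 / 9574
nu = 0.1076 mol/L

0.1076 mol/L


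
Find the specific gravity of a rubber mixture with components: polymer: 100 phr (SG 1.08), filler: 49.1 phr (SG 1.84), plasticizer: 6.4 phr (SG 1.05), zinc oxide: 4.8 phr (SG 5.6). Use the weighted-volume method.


Sum of weights = 160.3
Volume contributions:
  polymer: 100/1.08 = 92.5926
  filler: 49.1/1.84 = 26.6848
  plasticizer: 6.4/1.05 = 6.0952
  zinc oxide: 4.8/5.6 = 0.8571
Sum of volumes = 126.2298
SG = 160.3 / 126.2298 = 1.27

SG = 1.27


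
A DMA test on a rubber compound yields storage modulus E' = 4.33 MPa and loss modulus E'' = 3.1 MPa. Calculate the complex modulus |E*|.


|E*| = sqrt(E'^2 + E''^2)
= sqrt(4.33^2 + 3.1^2)
= sqrt(18.7489 + 9.6100)
= 5.325 MPa

5.325 MPa


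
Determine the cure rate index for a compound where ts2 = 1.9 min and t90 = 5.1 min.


CRI = 100 / (t90 - ts2)
= 100 / (5.1 - 1.9)
= 100 / 3.2
= 31.25 min^-1

31.25 min^-1


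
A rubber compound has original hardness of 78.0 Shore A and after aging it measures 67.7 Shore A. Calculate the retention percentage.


Retention = aged / original * 100
= 67.7 / 78.0 * 100
= 86.8%

86.8%


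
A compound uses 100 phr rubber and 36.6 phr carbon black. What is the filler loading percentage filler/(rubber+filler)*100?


Filler % = filler / (rubber + filler) * 100
= 36.6 / (100 + 36.6) * 100
= 36.6 / 136.6 * 100
= 26.79%

26.79%


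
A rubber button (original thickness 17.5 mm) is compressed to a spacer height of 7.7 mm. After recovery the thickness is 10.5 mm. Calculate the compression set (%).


CS = (t0 - recovered) / (t0 - ts) * 100
= (17.5 - 10.5) / (17.5 - 7.7) * 100
= 7.0 / 9.8 * 100
= 71.4%

71.4%


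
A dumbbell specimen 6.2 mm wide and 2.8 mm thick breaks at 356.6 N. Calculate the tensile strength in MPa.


Area = width * thickness = 6.2 * 2.8 = 17.36 mm^2
TS = force / area = 356.6 / 17.36 = 20.54 MPa

20.54 MPa


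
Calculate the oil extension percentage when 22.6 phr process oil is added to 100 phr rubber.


Oil % = oil / (100 + oil) * 100
= 22.6 / (100 + 22.6) * 100
= 22.6 / 122.6 * 100
= 18.43%

18.43%


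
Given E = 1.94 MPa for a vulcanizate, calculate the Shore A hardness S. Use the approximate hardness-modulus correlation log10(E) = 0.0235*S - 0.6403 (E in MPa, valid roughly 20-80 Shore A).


log10(E) = 0.0235*S - 0.6403  =>  S = (log10(E) + 0.6403) / 0.0235
log10(1.94) = 0.287802
S = (0.287802 + 0.6403) / 0.0235 = 0.928102 / 0.0235
S = 39.5

Shore A = 39.5


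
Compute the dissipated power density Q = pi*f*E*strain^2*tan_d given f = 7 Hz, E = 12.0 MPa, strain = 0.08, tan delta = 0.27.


Q = pi * f * E * strain^2 * tan_d
= pi * 7 * 12.0 * 0.08^2 * 0.27
= pi * 7 * 12.0 * 0.0064 * 0.27
= 0.4560

Q = 0.4560


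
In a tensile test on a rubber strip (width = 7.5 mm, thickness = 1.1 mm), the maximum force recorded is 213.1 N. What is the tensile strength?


Area = width * thickness = 7.5 * 1.1 = 8.25 mm^2
TS = force / area = 213.1 / 8.25 = 25.83 MPa

25.83 MPa


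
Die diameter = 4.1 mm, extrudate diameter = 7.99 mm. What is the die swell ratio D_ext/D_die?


Die swell ratio = D_extrudate / D_die
= 7.99 / 4.1
= 1.949

Die swell = 1.949


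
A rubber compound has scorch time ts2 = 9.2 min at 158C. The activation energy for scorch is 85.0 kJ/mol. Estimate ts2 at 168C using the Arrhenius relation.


Convert temperatures: T1 = 158 + 273.15 = 431.15 K, T2 = 168 + 273.15 = 441.15 K
ts2_new = 9.2 * exp(85000 / 8.314 * (1/441.15 - 1/431.15))
1/T2 - 1/T1 = -5.2576e-05
ts2_new = 5.37 min

5.37 min


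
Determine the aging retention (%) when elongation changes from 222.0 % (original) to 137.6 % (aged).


Retention = aged / original * 100
= 137.6 / 222.0 * 100
= 62.0%

62.0%


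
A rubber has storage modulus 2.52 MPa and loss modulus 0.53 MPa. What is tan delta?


tan delta = E'' / E'
= 0.53 / 2.52
= 0.2103

tan delta = 0.2103


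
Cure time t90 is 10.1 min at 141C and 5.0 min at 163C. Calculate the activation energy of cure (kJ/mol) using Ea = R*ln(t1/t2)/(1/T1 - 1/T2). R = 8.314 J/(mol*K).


T1 = 414.15 K, T2 = 436.15 K
1/T1 - 1/T2 = 1.2179e-04
ln(t1/t2) = ln(10.1/5.0) = 0.7031
Ea = 8.314 * 0.7031 / 1.2179e-04 = 47995.0494 J/mol
Ea = 48.0 kJ/mol

48.0 kJ/mol


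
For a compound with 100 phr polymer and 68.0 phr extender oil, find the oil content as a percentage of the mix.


Oil % = oil / (100 + oil) * 100
= 68.0 / (100 + 68.0) * 100
= 68.0 / 168.0 * 100
= 40.48%

40.48%


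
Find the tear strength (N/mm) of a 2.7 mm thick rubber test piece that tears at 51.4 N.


Tear strength = force / thickness
= 51.4 / 2.7
= 19.04 N/mm

19.04 N/mm


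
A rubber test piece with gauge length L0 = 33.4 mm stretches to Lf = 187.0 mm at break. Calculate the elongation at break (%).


Elongation = (Lf - L0) / L0 * 100
= (187.0 - 33.4) / 33.4 * 100
= 153.6 / 33.4 * 100
= 459.9%

459.9%


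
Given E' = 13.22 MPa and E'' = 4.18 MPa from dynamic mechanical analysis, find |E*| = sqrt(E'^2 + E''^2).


|E*| = sqrt(E'^2 + E''^2)
= sqrt(13.22^2 + 4.18^2)
= sqrt(174.7684 + 17.4724)
= 13.865 MPa

13.865 MPa


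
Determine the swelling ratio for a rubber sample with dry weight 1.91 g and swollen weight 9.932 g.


Q = W_swollen / W_dry
Q = 9.932 / 1.91
Q = 5.2

Q = 5.2


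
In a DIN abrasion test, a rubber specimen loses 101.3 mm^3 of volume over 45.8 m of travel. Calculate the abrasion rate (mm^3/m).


Rate = volume_loss / distance
= 101.3 / 45.8
= 2.212 mm^3/m

2.212 mm^3/m


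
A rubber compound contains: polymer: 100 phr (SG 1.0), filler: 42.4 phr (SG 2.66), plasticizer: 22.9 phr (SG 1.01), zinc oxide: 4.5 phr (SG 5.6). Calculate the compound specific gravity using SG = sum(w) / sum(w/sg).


Sum of weights = 169.8
Volume contributions:
  polymer: 100/1.0 = 100.0000
  filler: 42.4/2.66 = 15.9398
  plasticizer: 22.9/1.01 = 22.6733
  zinc oxide: 4.5/5.6 = 0.8036
Sum of volumes = 139.4167
SG = 169.8 / 139.4167 = 1.218

SG = 1.218


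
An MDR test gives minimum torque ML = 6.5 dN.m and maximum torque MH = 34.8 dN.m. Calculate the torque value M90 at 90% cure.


M90 = ML + 0.9 * (MH - ML)
M90 = 6.5 + 0.9 * (34.8 - 6.5)
M90 = 6.5 + 0.9 * 28.3
M90 = 31.97 dN.m

31.97 dN.m


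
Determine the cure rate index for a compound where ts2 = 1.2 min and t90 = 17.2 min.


CRI = 100 / (t90 - ts2)
= 100 / (17.2 - 1.2)
= 100 / 16.0
= 6.25 min^-1

6.25 min^-1


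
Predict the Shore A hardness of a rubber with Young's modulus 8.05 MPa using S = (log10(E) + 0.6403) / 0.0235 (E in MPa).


log10(E) = 0.0235*S - 0.6403  =>  S = (log10(E) + 0.6403) / 0.0235
log10(8.05) = 0.905796
S = (0.905796 + 0.6403) / 0.0235 = 1.546096 / 0.0235
S = 65.8

Shore A = 65.8


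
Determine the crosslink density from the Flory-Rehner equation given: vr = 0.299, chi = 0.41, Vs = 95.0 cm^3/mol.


ln(1 - vr) = ln(1 - 0.299) = -0.3552
Numerator = -((-0.3552) + 0.299 + 0.41 * 0.299^2) = 0.0196
Denominator = 95.0 * (0.299^(1/3) - 0.299/2) = 49.3229
nu = 0.0196 / 49.3229 = 3.9724e-04 mol/cm^3

3.9724e-04 mol/cm^3


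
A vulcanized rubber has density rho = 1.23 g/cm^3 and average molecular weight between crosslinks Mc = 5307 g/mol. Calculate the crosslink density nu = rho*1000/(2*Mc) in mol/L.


nu = rho * 1000 / (2 * Mc)
nu = 1.23 * 1000 / (2 * 5307)
nu = 1230.0 / 10614
nu = 0.1159 mol/L

0.1159 mol/L


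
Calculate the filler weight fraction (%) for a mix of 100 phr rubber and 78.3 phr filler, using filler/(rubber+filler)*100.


Filler % = filler / (rubber + filler) * 100
= 78.3 / (100 + 78.3) * 100
= 78.3 / 178.3 * 100
= 43.91%

43.91%


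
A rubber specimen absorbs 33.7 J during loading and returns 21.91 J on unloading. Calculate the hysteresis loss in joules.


Hysteresis loss = loading - unloading
= 33.7 - 21.91
= 11.79 J

11.79 J


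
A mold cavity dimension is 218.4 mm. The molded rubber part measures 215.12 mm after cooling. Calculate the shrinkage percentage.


Shrinkage = (mold - part) / mold * 100
= (218.4 - 215.12) / 218.4 * 100
= 3.28 / 218.4 * 100
= 1.5%

1.5%


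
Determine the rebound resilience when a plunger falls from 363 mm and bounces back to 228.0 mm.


Resilience = h_rebound / h_drop * 100
= 228.0 / 363 * 100
= 62.8%

62.8%


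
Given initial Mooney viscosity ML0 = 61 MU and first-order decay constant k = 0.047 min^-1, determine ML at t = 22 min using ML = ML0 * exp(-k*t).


ML = ML0 * exp(-k * t)
ML = 61 * exp(-0.047 * 22)
ML = 61 * 0.3556
ML = 21.69 MU

21.69 MU


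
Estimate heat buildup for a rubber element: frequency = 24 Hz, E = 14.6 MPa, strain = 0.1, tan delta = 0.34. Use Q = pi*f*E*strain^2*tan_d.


Q = pi * f * E * strain^2 * tan_d
= pi * 24 * 14.6 * 0.1^2 * 0.34
= pi * 24 * 14.6 * 0.0100 * 0.34
= 3.7428

Q = 3.7428


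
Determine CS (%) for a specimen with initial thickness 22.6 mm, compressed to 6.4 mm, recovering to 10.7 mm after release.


CS = (t0 - recovered) / (t0 - ts) * 100
= (22.6 - 10.7) / (22.6 - 6.4) * 100
= 11.9 / 16.2 * 100
= 73.5%

73.5%


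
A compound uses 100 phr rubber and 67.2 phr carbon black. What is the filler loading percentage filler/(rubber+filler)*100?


Filler % = filler / (rubber + filler) * 100
= 67.2 / (100 + 67.2) * 100
= 67.2 / 167.2 * 100
= 40.19%

40.19%


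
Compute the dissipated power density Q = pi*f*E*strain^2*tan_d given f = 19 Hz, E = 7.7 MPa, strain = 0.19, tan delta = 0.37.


Q = pi * f * E * strain^2 * tan_d
= pi * 19 * 7.7 * 0.19^2 * 0.37
= pi * 19 * 7.7 * 0.0361 * 0.37
= 6.1391

Q = 6.1391


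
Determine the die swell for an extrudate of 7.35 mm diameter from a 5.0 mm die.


Die swell ratio = D_extrudate / D_die
= 7.35 / 5.0
= 1.47

Die swell = 1.47


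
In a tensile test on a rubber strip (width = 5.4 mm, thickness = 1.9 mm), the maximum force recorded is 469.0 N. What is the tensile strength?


Area = width * thickness = 5.4 * 1.9 = 10.26 mm^2
TS = force / area = 469.0 / 10.26 = 45.71 MPa

45.71 MPa


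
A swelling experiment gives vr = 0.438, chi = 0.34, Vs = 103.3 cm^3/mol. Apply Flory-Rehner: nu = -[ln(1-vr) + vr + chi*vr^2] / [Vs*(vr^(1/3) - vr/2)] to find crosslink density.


ln(1 - vr) = ln(1 - 0.438) = -0.5763
Numerator = -((-0.5763) + 0.438 + 0.34 * 0.438^2) = 0.0730
Denominator = 103.3 * (0.438^(1/3) - 0.438/2) = 55.8271
nu = 0.0730 / 55.8271 = 0.0013 mol/cm^3

0.0013 mol/cm^3


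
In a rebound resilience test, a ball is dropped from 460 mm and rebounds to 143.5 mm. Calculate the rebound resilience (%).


Resilience = h_rebound / h_drop * 100
= 143.5 / 460 * 100
= 31.2%

31.2%


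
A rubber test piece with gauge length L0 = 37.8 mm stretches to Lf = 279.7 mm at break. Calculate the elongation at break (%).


Elongation = (Lf - L0) / L0 * 100
= (279.7 - 37.8) / 37.8 * 100
= 241.9 / 37.8 * 100
= 639.9%

639.9%


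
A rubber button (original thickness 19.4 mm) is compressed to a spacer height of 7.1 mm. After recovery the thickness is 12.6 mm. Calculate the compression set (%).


CS = (t0 - recovered) / (t0 - ts) * 100
= (19.4 - 12.6) / (19.4 - 7.1) * 100
= 6.8 / 12.3 * 100
= 55.3%

55.3%


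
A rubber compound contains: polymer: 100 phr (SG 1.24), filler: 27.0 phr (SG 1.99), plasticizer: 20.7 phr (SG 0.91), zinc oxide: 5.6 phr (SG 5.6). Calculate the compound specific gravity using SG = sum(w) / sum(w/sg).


Sum of weights = 153.3
Volume contributions:
  polymer: 100/1.24 = 80.6452
  filler: 27.0/1.99 = 13.5678
  plasticizer: 20.7/0.91 = 22.7473
  zinc oxide: 5.6/5.6 = 1.0000
Sum of volumes = 117.9603
SG = 153.3 / 117.9603 = 1.3

SG = 1.3


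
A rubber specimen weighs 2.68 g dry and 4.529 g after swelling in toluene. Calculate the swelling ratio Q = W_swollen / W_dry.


Q = W_swollen / W_dry
Q = 4.529 / 2.68
Q = 1.69

Q = 1.69


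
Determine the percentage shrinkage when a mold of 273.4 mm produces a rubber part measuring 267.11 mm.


Shrinkage = (mold - part) / mold * 100
= (273.4 - 267.11) / 273.4 * 100
= 6.29 / 273.4 * 100
= 2.3%

2.3%


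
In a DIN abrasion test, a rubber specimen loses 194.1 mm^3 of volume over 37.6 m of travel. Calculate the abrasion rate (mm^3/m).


Rate = volume_loss / distance
= 194.1 / 37.6
= 5.162 mm^3/m

5.162 mm^3/m


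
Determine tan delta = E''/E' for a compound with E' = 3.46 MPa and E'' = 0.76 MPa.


tan delta = E'' / E'
= 0.76 / 3.46
= 0.2197

tan delta = 0.2197


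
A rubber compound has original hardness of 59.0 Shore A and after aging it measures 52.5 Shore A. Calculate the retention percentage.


Retention = aged / original * 100
= 52.5 / 59.0 * 100
= 89.0%

89.0%


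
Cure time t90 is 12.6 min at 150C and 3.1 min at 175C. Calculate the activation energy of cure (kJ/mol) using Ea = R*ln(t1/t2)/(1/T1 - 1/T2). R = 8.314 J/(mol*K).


T1 = 423.15 K, T2 = 448.15 K
1/T1 - 1/T2 = 1.3183e-04
ln(t1/t2) = ln(12.6/3.1) = 1.4023
Ea = 8.314 * 1.4023 / 1.3183e-04 = 88435.5846 J/mol
Ea = 88.44 kJ/mol

88.44 kJ/mol


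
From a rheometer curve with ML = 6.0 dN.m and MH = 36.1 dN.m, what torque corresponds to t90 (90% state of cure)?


M90 = ML + 0.9 * (MH - ML)
M90 = 6.0 + 0.9 * (36.1 - 6.0)
M90 = 6.0 + 0.9 * 30.1
M90 = 33.09 dN.m

33.09 dN.m


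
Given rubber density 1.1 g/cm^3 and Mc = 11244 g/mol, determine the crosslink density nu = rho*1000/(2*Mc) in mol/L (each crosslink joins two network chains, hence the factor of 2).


nu = rho * 1000 / (2 * Mc)
nu = 1.1 * 1000 / (2 * 11244)
nu = 1100.0 / 22488
nu = 0.0489 mol/L

0.0489 mol/L


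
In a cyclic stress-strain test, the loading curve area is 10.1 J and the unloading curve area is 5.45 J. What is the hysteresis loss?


Hysteresis loss = loading - unloading
= 10.1 - 5.45
= 4.65 J

4.65 J


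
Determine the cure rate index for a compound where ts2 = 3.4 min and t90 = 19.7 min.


CRI = 100 / (t90 - ts2)
= 100 / (19.7 - 3.4)
= 100 / 16.3
= 6.13 min^-1

6.13 min^-1


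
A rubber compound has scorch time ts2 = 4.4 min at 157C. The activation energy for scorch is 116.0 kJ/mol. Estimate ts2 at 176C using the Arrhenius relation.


Convert temperatures: T1 = 157 + 273.15 = 430.15 K, T2 = 176 + 273.15 = 449.15 K
ts2_new = 4.4 * exp(116000 / 8.314 * (1/449.15 - 1/430.15))
1/T2 - 1/T1 = -9.8343e-05
ts2_new = 1.12 min

1.12 min


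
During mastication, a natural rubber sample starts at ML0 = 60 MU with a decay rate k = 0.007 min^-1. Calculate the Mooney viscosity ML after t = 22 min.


ML = ML0 * exp(-k * t)
ML = 60 * exp(-0.007 * 22)
ML = 60 * 0.8573
ML = 51.44 MU

51.44 MU


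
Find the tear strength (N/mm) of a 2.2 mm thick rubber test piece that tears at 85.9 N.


Tear strength = force / thickness
= 85.9 / 2.2
= 39.05 N/mm

39.05 N/mm


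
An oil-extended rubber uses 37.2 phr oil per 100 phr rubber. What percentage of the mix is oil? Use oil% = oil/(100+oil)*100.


Oil % = oil / (100 + oil) * 100
= 37.2 / (100 + 37.2) * 100
= 37.2 / 137.2 * 100
= 27.11%

27.11%
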